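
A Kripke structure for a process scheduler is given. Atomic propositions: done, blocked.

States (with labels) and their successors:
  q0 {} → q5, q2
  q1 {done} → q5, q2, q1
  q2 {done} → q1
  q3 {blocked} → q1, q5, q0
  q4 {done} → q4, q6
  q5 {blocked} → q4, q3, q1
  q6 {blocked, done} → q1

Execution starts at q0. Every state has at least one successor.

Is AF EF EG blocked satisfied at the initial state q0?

Yes

States satisfying EF EG blocked: {q0, q1, q2, q3, q4, q5, q6}.
States satisfying AF EF EG blocked: {q0, q1, q2, q3, q4, q5, q6}.
q0 ∈ Sat(AF EF EG blocked).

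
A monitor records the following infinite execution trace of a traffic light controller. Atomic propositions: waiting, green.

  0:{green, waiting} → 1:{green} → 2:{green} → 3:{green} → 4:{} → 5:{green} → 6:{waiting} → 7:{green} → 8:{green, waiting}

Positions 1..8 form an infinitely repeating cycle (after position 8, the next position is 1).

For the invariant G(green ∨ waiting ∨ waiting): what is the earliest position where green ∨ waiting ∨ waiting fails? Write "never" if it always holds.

Check green ∨ waiting ∨ waiting at each position in order: 0 ✓, 1 ✓, 2 ✓, 3 ✓.
At position 4 the labels are {}, so green ∨ waiting ∨ waiting is false there. This is the first violation.

4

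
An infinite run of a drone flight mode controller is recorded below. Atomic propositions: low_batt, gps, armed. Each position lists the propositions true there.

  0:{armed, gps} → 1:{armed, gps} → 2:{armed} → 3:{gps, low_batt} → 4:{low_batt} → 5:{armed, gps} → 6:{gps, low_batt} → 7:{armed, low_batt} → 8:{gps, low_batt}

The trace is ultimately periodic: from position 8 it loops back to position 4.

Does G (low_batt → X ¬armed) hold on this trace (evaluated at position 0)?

low_batt → X ¬armed must hold at every position from 0 onward. It fails at position 4, so G (low_batt → X ¬armed) is false.
Positions where low_batt holds: 3, 4, 6, 7, 8.
Check X ¬armed at each: 3→ok, 4→fails, 6→fails, 7→ok, 8→ok.

Does not hold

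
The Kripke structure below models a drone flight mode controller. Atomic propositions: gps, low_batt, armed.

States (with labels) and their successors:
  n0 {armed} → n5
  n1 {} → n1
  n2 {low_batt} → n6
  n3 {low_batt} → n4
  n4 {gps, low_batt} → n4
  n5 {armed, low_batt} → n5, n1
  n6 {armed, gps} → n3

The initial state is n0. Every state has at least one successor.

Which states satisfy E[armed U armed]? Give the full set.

{n0, n5, n6}

States satisfying armed: {n0, n5, n6}.
States satisfying E[armed U armed]: {n0, n5, n6}.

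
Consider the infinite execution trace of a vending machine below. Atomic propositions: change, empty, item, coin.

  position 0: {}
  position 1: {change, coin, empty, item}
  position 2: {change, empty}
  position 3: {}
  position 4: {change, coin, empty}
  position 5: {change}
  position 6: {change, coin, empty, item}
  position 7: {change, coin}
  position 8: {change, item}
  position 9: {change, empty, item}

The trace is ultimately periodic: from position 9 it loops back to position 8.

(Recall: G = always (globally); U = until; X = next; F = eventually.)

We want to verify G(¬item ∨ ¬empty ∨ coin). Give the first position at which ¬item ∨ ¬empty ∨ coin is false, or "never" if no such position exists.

Check ¬item ∨ ¬empty ∨ coin at each position in order: 0 ✓, 1 ✓, 2 ✓, 3 ✓, 4 ✓, 5 ✓, 6 ✓, 7 ✓, 8 ✓.
At position 9 the labels are {change, empty, item}, so ¬item ∨ ¬empty ∨ coin is false there. This is the first violation.

9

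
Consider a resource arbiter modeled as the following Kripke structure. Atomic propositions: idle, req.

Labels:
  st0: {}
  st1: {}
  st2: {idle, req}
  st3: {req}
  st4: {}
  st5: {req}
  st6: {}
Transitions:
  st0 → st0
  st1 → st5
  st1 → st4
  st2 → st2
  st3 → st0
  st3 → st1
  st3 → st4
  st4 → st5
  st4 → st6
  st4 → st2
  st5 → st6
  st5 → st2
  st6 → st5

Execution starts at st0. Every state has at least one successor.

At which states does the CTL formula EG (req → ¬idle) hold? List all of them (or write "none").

States satisfying req → ¬idle: {st0, st1, st3, st4, st5, st6}.
States satisfying EG (req → ¬idle): {st0, st1, st3, st4, st5, st6}.

{st0, st1, st3, st4, st5, st6}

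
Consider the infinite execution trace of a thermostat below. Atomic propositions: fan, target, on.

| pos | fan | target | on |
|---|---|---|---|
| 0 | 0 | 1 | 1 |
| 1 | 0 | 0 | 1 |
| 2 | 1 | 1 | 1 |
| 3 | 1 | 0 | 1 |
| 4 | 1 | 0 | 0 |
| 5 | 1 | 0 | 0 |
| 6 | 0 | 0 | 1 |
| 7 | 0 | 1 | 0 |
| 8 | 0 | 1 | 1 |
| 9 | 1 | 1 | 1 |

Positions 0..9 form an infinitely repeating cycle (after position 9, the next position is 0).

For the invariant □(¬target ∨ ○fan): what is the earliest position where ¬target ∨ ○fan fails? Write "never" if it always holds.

0

At position 0 the labels are {on, target} and the next position 1 has {on}, so ¬target ∨ ○fan is false there. This is the first violation.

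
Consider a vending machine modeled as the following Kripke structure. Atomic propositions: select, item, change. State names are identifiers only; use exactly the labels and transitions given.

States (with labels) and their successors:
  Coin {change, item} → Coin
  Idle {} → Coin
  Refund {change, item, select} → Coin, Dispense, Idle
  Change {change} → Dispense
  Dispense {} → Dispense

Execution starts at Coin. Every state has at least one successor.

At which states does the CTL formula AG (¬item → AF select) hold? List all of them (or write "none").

{Coin}

States satisfying ¬item → AF select: {Coin, Refund}.
States satisfying AG (¬item → AF select): {Coin}.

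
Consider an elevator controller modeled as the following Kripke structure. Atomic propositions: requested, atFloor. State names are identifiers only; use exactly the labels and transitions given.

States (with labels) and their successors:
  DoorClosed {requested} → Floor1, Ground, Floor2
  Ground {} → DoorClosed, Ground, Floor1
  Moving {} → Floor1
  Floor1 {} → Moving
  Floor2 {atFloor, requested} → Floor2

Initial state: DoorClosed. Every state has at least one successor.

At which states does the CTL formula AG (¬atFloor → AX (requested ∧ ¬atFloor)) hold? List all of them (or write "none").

States satisfying ¬atFloor → AX (requested ∧ ¬atFloor): {Floor2}.
States satisfying AG (¬atFloor → AX (requested ∧ ¬atFloor)): {Floor2}.

{Floor2}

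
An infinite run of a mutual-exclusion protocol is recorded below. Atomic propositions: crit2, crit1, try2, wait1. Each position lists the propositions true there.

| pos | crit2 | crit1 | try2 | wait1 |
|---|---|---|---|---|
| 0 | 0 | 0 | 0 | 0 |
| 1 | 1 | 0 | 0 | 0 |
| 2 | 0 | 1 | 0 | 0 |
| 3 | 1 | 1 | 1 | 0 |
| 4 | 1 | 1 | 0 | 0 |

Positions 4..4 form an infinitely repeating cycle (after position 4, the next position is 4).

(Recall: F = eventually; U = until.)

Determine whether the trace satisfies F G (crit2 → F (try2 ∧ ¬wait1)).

Does not hold

G (crit2 → F (try2 ∧ ¬wait1)) is false at every position 0..4, so it never becomes true and F G (crit2 → F (try2 ∧ ¬wait1)) fails.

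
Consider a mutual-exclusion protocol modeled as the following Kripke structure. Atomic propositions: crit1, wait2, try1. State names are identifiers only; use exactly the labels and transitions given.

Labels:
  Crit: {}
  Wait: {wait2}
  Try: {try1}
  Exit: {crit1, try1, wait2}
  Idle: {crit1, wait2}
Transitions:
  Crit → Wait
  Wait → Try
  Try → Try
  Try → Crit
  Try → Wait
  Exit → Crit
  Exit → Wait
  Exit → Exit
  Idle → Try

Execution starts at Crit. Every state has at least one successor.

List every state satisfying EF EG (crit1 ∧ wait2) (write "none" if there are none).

States satisfying EG (crit1 ∧ wait2): {Exit}.
States satisfying EF EG (crit1 ∧ wait2): {Exit}.

{Exit}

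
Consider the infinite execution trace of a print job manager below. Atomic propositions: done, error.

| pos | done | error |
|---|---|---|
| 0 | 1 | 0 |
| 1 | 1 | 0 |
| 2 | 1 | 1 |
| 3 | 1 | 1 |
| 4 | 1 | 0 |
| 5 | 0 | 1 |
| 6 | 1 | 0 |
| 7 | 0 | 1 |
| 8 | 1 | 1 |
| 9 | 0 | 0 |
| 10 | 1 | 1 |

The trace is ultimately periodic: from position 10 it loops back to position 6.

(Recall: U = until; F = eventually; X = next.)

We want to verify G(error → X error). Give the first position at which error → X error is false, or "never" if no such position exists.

3

Check error → X error at each position in order: 0 ✓, 1 ✓, 2 ✓.
At position 3 the labels are {done, error} and the next position 4 has {done}, so error → X error is false there. This is the first violation.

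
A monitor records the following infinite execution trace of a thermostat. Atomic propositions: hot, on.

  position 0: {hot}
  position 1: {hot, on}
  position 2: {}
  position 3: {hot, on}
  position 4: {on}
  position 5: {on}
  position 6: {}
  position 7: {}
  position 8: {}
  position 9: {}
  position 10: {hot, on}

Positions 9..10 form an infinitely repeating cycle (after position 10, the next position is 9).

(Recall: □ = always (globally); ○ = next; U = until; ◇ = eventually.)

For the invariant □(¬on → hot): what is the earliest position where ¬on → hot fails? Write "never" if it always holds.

2

Check ¬on → hot at each position in order: 0 ✓, 1 ✓.
At position 2 the labels are {}, so ¬on → hot is false there. This is the first violation.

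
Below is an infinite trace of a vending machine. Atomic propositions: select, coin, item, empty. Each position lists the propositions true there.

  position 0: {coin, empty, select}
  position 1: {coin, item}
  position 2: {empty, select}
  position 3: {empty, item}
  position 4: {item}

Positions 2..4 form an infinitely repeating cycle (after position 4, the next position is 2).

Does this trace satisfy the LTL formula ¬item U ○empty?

Holds

Walking from position 0: ○empty first holds at position 1, and ¬item holds at every earlier position along the way, so ¬item U ○empty holds.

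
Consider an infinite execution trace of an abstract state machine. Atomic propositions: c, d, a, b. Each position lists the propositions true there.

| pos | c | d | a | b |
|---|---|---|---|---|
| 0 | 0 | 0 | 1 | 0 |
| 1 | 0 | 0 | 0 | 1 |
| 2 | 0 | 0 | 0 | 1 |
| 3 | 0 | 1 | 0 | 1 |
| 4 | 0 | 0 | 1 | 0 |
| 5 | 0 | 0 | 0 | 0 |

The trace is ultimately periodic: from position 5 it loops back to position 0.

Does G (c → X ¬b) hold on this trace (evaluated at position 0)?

Holds

c → X ¬b holds at every position 0..5, and those are all positions ever visited, so G (c → X ¬b) holds.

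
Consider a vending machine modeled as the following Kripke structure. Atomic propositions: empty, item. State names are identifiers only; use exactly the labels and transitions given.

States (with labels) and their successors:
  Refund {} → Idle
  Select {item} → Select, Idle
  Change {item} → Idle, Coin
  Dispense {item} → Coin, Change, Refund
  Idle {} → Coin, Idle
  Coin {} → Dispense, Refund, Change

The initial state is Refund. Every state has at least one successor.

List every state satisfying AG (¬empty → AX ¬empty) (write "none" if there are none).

{Refund, Select, Change, Dispense, Idle, Coin}

States satisfying ¬empty → AX ¬empty: {Refund, Select, Change, Dispense, Idle, Coin}.
States satisfying AG (¬empty → AX ¬empty): {Refund, Select, Change, Dispense, Idle, Coin}.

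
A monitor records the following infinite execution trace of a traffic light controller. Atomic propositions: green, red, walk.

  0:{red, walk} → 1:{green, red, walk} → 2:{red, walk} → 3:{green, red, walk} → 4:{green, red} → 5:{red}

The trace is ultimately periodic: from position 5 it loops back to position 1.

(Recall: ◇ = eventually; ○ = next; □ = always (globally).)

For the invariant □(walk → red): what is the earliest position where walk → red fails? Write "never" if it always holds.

walk → red holds at every position 0..5, and those are all the positions the trace ever visits, so the invariant □(walk → red) is never violated.

never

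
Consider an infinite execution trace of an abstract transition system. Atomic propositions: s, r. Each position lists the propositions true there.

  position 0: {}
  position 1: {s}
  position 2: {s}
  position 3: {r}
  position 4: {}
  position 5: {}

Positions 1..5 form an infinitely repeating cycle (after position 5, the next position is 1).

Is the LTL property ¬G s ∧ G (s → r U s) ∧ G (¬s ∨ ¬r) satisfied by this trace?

Satisfied

¬s ∨ ¬r holds at every position 0..5, and those are all positions ever visited, so G (¬s ∨ ¬r) holds.
At position 0: ¬G s ∧ G (s → r U s) is true; G (¬s ∨ ¬r) is true; so ¬G s ∧ G (s → r U s) ∧ G (¬s ∨ ¬r) is true.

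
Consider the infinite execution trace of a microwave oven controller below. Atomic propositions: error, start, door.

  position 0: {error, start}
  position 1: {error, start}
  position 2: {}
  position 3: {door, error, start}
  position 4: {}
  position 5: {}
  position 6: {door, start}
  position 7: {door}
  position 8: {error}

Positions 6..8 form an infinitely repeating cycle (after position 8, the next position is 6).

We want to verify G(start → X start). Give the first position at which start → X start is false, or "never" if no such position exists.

1

Check start → X start at each position in order: 0 ✓.
At position 1 the labels are {error, start} and the next position 2 has {}, so start → X start is false there. This is the first violation.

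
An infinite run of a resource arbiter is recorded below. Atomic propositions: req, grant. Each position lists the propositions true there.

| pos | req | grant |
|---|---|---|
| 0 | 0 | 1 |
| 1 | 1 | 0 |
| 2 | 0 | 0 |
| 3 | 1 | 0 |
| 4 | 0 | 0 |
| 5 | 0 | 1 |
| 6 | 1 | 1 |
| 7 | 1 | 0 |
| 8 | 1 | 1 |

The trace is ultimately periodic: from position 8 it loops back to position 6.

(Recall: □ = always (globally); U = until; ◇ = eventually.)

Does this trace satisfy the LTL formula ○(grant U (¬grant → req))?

Yes

The position after 0 is 1; grant U (¬grant → req) is true there.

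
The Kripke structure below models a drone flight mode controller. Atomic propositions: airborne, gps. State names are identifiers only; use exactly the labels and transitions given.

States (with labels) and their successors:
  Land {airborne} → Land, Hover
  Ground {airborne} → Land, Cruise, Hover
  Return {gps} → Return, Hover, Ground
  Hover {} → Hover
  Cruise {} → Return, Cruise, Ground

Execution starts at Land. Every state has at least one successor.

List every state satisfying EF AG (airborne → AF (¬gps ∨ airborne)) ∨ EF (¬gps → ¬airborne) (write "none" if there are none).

{Land, Ground, Return, Hover, Cruise}

States satisfying AG (airborne → AF (¬gps ∨ airborne)): {Land, Ground, Return, Hover, Cruise}.
States satisfying EF AG (airborne → AF (¬gps ∨ airborne)): {Land, Ground, Return, Hover, Cruise}.
States satisfying ¬gps → ¬airborne: {Return, Hover, Cruise}.
States satisfying EF (¬gps → ¬airborne): {Land, Ground, Return, Hover, Cruise}.
States satisfying EF AG (airborne → AF (¬gps ∨ airborne)) ∨ EF (¬gps → ¬airborne): {Land, Ground, Return, Hover, Cruise}.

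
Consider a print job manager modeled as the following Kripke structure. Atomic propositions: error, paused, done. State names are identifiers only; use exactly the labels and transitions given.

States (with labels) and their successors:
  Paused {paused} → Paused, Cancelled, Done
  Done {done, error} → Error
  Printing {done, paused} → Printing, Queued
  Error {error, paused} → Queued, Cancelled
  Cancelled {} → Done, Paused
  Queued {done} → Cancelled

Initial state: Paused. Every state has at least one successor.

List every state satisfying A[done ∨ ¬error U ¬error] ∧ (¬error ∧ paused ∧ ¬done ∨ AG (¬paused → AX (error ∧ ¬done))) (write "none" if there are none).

{Paused}

States satisfying done ∨ ¬error: {Paused, Done, Printing, Cancelled, Queued}.
States satisfying ¬error: {Paused, Printing, Cancelled, Queued}.
States satisfying A[done ∨ ¬error U ¬error]: {Paused, Printing, Cancelled, Queued}.
States satisfying ¬done: {Paused, Error, Cancelled}.
States satisfying paused ∧ ¬done: {Paused, Error}.
States satisfying ¬error ∧ paused ∧ ¬done: {Paused}.
States satisfying ¬paused → AX (error ∧ ¬done): {Paused, Done, Printing, Error}.
States satisfying AG (¬paused → AX (error ∧ ¬done)): ∅.
States satisfying A[done ∨ ¬error U ¬error] ∧ (¬error ∧ paused ∧ ¬done ∨ AG (¬paused → AX (error ∧ ¬done))): {Paused}.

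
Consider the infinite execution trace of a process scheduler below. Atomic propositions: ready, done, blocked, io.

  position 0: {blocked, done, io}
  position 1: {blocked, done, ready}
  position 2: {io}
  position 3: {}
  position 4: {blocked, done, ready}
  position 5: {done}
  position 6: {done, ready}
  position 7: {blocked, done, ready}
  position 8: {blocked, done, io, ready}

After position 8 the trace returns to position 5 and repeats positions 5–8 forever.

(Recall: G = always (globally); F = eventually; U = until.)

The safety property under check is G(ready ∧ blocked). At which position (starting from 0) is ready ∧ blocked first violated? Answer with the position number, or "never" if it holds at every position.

0

At position 0 the labels are {blocked, done, io}, so ready ∧ blocked is false there. This is the first violation.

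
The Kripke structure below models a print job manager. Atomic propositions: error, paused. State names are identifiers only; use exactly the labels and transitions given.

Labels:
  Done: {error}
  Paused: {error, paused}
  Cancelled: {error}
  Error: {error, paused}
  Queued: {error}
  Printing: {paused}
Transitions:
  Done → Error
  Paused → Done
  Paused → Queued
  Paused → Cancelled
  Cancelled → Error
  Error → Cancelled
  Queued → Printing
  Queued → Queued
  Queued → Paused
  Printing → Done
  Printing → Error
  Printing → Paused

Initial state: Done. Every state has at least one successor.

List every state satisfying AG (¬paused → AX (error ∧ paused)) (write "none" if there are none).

States satisfying ¬paused → AX (error ∧ paused): {Done, Paused, Cancelled, Error, Printing}.
States satisfying AG (¬paused → AX (error ∧ paused)): {Done, Cancelled, Error}.

{Done, Cancelled, Error}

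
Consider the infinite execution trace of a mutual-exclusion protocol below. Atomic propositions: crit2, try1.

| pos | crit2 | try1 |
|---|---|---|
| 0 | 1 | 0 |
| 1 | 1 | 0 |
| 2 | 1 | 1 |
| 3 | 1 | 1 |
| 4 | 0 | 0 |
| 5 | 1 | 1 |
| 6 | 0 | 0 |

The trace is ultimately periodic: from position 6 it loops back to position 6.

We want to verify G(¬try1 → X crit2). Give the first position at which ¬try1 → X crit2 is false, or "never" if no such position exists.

6

Check ¬try1 → X crit2 at each position in order: 0 ✓, 1 ✓, 2 ✓, 3 ✓, 4 ✓, 5 ✓.
At position 6 the labels are {} and the next position 6 has {}, so ¬try1 → X crit2 is false there. This is the first violation.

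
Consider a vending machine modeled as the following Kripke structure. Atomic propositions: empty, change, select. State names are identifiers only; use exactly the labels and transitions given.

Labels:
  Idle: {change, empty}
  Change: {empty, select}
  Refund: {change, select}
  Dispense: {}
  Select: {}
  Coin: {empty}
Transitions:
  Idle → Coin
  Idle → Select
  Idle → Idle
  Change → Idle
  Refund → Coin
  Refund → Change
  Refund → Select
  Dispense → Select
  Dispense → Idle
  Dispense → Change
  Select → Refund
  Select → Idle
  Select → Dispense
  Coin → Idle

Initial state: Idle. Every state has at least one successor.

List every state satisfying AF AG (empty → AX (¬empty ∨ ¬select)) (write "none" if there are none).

States satisfying AG (empty → AX (¬empty ∨ ¬select)): {Idle, Change, Refund, Dispense, Select, Coin}.
States satisfying AF AG (empty → AX (¬empty ∨ ¬select)): {Idle, Change, Refund, Dispense, Select, Coin}.

{Idle, Change, Refund, Dispense, Select, Coin}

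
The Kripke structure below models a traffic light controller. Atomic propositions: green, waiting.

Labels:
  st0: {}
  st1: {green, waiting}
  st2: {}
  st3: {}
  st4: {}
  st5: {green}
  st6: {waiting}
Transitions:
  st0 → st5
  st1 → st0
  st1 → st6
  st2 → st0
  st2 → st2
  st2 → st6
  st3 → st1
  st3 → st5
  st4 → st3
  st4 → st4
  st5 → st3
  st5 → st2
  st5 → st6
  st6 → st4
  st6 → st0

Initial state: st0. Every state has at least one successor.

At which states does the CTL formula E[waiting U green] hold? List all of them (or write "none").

{st1, st5}

States satisfying waiting: {st1, st6}.
States satisfying green: {st1, st5}.
States satisfying E[waiting U green]: {st1, st5}.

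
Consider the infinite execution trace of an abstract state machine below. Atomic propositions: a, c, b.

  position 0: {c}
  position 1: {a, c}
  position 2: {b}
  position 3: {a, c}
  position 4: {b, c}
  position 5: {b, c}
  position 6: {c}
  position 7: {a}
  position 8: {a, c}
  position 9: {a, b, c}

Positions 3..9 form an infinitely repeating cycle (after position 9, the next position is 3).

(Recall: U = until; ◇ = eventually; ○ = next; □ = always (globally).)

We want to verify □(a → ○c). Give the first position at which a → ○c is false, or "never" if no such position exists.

Check a → ○c at each position in order: 0 ✓.
At position 1 the labels are {a, c} and the next position 2 has {b}, so a → ○c is false there. This is the first violation.

1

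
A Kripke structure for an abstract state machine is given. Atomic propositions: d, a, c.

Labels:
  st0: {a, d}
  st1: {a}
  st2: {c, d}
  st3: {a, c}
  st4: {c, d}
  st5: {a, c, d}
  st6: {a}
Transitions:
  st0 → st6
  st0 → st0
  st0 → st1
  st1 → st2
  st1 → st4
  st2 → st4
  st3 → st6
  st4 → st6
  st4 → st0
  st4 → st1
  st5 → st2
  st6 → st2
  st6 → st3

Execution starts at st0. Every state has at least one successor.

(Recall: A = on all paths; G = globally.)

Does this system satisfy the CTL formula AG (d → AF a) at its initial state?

Yes

States satisfying d → AF a: {st0, st1, st2, st3, st4, st5, st6}.
States satisfying AG (d → AF a): {st0, st1, st2, st3, st4, st5, st6}.
Every state reachable from st0 satisfies d → AF a.
st0 ∈ Sat(AG (d → AF a)).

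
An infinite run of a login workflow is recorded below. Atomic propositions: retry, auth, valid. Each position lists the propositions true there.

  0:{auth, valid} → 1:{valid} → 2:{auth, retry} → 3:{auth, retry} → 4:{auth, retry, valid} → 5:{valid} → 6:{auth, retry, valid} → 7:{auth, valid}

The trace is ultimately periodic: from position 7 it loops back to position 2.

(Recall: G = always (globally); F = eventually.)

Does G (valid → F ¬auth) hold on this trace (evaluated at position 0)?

valid → F ¬auth holds at every position 0..7, and those are all positions ever visited, so G (valid → F ¬auth) holds.
Positions where valid holds: 0, 1, 4, 5, 6, 7.
Check F ¬auth at each: 0→ok, 1→ok, 4→ok, 5→ok, 6→ok, 7→ok.

Yes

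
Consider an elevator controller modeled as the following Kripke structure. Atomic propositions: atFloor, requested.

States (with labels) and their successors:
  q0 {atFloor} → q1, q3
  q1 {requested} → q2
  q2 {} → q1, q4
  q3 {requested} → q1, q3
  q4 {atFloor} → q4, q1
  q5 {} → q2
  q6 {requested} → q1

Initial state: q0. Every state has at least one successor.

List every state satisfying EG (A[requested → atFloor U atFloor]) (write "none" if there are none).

{q4}

States satisfying A[requested → atFloor U atFloor]: {q0, q4}.
States satisfying EG (A[requested → atFloor U atFloor]): {q4}.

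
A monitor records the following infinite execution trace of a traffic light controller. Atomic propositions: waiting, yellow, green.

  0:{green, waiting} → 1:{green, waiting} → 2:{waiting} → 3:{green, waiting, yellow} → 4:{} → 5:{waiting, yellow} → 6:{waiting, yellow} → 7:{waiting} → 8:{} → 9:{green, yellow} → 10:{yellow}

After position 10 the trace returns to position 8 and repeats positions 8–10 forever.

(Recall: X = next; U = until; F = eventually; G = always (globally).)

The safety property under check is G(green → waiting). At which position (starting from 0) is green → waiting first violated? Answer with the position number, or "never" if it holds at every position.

9

Check green → waiting at each position in order: 0 ✓, 1 ✓, 2 ✓, 3 ✓, 4 ✓, 5 ✓, 6 ✓, 7 ✓, 8 ✓.
At position 9 the labels are {green, yellow}, so green → waiting is false there. This is the first violation.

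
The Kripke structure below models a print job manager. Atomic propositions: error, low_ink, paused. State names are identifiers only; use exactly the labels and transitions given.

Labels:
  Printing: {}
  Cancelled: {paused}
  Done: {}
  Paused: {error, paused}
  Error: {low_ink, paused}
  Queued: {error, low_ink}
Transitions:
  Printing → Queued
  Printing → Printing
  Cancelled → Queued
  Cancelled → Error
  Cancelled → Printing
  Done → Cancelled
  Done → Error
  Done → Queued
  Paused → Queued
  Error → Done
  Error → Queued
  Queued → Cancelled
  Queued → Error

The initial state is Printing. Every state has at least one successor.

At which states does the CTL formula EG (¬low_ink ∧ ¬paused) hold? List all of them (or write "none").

{Printing}

States satisfying ¬low_ink ∧ ¬paused: {Printing, Done}.
States satisfying EG (¬low_ink ∧ ¬paused): {Printing}.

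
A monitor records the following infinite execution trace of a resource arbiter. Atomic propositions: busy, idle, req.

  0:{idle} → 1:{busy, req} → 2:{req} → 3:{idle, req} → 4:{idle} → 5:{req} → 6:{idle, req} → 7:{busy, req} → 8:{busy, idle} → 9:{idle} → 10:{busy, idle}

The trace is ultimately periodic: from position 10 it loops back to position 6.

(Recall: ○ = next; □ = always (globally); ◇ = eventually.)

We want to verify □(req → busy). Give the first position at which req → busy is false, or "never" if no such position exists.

2

Check req → busy at each position in order: 0 ✓, 1 ✓.
At position 2 the labels are {req}, so req → busy is false there. This is the first violation.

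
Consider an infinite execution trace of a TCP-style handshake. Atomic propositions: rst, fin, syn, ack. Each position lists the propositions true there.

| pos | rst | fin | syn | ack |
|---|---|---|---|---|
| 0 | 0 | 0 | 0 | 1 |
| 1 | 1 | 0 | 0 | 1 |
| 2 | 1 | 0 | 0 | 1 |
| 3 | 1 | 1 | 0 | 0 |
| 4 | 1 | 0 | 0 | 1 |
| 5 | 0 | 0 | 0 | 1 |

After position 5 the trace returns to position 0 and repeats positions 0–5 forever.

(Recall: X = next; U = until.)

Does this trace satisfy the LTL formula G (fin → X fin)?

Does not hold

fin → X fin must hold at every position from 0 onward. It fails at position 3, so G (fin → X fin) is false.
Positions where fin holds: 3.
Check X fin at each: 3→fails.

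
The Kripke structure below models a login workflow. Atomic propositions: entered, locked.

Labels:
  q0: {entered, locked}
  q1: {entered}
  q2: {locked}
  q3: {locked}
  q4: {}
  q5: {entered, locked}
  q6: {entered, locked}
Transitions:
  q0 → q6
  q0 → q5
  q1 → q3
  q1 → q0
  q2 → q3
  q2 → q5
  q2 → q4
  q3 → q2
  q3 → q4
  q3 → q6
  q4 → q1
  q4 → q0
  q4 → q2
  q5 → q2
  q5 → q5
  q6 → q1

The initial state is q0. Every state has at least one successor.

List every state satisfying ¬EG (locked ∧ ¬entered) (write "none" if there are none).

{q0, q1, q4, q5, q6}

States satisfying locked ∧ ¬entered: {q2, q3}.
States satisfying EG (locked ∧ ¬entered): {q2, q3}.
States satisfying ¬EG (locked ∧ ¬entered): {q0, q1, q4, q5, q6}.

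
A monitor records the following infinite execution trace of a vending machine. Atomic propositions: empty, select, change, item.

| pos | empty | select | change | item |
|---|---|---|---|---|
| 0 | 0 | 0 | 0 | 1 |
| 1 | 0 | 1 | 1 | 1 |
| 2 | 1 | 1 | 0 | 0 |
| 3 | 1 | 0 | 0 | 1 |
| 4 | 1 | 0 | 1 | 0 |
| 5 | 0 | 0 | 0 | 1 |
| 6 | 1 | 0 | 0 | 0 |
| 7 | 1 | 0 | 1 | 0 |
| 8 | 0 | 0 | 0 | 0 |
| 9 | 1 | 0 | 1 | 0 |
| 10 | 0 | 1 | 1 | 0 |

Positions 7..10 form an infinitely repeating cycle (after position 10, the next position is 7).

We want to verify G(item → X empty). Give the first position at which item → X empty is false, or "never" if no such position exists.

0

At position 0 the labels are {item} and the next position 1 has {change, item, select}, so item → X empty is false there. This is the first violation.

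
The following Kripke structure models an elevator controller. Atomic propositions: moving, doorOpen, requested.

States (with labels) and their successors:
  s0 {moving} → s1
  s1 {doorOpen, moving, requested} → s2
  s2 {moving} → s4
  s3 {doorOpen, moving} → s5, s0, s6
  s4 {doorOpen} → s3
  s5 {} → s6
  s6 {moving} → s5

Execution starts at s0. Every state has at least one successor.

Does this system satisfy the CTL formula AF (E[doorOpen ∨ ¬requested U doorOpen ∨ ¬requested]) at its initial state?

Satisfied

States satisfying E[doorOpen ∨ ¬requested U doorOpen ∨ ¬requested]: {s0, s1, s2, s3, s4, s5, s6}.
States satisfying AF (E[doorOpen ∨ ¬requested U doorOpen ∨ ¬requested]): {s0, s1, s2, s3, s4, s5, s6}.
s0 ∈ Sat(AF (E[doorOpen ∨ ¬requested U doorOpen ∨ ¬requested])).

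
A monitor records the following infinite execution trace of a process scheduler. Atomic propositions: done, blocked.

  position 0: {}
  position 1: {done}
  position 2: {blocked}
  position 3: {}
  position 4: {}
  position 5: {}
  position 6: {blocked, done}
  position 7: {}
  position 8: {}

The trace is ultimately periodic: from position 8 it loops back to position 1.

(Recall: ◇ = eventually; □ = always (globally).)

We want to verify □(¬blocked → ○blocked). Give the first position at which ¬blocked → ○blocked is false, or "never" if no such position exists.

At position 0 the labels are {} and the next position 1 has {done}, so ¬blocked → ○blocked is false there. This is the first violation.

0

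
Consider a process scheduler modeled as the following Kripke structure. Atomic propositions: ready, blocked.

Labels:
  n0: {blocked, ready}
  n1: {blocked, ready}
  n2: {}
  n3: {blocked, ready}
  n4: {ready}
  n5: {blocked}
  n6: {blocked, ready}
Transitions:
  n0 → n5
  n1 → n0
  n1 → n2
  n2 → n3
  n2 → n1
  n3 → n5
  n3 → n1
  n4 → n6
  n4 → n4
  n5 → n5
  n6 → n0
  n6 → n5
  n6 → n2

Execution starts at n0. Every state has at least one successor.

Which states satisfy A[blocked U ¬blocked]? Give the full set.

{n2, n4}

States satisfying blocked: {n0, n1, n3, n5, n6}.
States satisfying ¬blocked: {n2, n4}.
States satisfying A[blocked U ¬blocked]: {n2, n4}.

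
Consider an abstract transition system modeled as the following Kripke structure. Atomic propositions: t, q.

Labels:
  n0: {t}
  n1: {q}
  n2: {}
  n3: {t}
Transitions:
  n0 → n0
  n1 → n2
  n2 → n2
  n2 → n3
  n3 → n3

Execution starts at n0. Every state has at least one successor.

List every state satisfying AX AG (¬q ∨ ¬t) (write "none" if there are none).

States satisfying AG (¬q ∨ ¬t): {n0, n1, n2, n3}.
States satisfying AX AG (¬q ∨ ¬t): {n0, n1, n2, n3}.

{n0, n1, n2, n3}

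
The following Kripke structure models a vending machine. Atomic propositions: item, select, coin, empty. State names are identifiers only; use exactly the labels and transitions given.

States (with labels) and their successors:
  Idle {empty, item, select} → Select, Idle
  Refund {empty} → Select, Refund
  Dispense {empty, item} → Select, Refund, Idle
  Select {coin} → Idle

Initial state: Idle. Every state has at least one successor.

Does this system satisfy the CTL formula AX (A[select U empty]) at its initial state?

States satisfying A[select U empty]: {Idle, Refund, Dispense}.
States satisfying AX (A[select U empty]): {Select}.
Idle ∉ Sat(AX (A[select U empty])).

No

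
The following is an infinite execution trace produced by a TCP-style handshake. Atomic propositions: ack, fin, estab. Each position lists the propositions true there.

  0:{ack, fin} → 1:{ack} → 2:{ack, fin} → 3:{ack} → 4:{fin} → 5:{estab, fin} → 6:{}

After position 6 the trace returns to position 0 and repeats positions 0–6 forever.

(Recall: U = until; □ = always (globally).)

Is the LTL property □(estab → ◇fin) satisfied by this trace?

estab → ◇fin holds at every position 0..6, and those are all positions ever visited, so □(estab → ◇fin) holds.
Positions where estab holds: 5.
Check ◇fin at each: 5→ok.

Yes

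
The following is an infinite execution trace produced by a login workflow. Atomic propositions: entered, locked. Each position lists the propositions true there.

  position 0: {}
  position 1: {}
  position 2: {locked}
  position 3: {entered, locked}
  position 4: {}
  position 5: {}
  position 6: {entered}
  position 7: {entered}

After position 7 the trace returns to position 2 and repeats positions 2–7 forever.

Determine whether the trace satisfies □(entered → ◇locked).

entered → ◇locked holds at every position 0..7, and those are all positions ever visited, so □(entered → ◇locked) holds.
Positions where entered holds: 3, 6, 7.
Check ◇locked at each: 3→ok, 6→ok, 7→ok.

Satisfied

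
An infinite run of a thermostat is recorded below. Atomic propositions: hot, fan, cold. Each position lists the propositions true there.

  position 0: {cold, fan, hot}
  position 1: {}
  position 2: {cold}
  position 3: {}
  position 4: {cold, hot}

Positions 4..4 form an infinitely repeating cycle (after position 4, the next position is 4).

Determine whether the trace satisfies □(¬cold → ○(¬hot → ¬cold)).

¬cold → ○(¬hot → ¬cold) must hold at every position from 0 onward. It fails at position 1, so □(¬cold → ○(¬hot → ¬cold)) is false.
Positions where ¬cold holds: 1, 3.
Check ○(¬hot → ¬cold) at each: 1→fails, 3→ok.

Does not hold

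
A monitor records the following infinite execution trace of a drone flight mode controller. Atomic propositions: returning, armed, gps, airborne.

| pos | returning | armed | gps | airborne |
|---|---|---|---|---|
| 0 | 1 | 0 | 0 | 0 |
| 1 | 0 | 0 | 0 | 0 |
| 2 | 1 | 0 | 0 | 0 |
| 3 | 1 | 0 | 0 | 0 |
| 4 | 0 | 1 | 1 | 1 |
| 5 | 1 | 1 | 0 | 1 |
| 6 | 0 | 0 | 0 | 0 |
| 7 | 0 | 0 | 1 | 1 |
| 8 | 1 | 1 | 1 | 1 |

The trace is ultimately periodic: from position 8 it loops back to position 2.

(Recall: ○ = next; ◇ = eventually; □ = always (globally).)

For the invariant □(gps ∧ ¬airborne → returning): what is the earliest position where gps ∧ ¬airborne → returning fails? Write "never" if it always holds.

gps ∧ ¬airborne → returning holds at every position 0..8, and those are all the positions the trace ever visits, so the invariant □(gps ∧ ¬airborne → returning) is never violated.

never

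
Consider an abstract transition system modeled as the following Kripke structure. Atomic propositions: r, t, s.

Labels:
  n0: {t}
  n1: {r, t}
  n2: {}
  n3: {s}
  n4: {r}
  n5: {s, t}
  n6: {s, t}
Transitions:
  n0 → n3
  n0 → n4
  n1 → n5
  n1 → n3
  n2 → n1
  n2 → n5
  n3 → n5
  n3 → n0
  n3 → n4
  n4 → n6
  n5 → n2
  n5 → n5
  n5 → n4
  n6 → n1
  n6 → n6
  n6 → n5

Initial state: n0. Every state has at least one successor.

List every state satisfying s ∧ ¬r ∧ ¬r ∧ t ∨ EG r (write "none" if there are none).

{n5, n6}

States satisfying ¬r: {n0, n2, n3, n5, n6}.
States satisfying s ∧ ¬r: {n3, n5, n6}.
States satisfying ¬r ∧ t: {n0, n5, n6}.
States satisfying s ∧ ¬r ∧ ¬r ∧ t: {n5, n6}.
States satisfying r: {n1, n4}.
States satisfying EG r: ∅.
States satisfying s ∧ ¬r ∧ ¬r ∧ t ∨ EG r: {n5, n6}.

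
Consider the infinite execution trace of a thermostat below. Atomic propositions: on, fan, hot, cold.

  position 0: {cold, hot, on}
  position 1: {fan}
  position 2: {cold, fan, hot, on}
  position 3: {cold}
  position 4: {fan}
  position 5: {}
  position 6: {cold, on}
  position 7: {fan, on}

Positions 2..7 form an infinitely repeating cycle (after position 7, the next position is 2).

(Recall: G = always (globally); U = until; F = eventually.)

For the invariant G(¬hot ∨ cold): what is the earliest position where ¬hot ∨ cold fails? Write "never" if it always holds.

never

¬hot ∨ cold holds at every position 0..7, and those are all the positions the trace ever visits, so the invariant G(¬hot ∨ cold) is never violated.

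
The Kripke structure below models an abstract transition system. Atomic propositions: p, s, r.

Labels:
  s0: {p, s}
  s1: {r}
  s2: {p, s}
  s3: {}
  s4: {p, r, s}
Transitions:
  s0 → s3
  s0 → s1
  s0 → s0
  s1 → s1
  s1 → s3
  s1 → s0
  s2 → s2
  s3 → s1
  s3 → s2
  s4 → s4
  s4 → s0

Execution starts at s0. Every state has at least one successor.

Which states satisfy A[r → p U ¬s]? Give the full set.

{s1, s3}

States satisfying r → p: {s0, s2, s3, s4}.
States satisfying ¬s: {s1, s3}.
States satisfying A[r → p U ¬s]: {s1, s3}.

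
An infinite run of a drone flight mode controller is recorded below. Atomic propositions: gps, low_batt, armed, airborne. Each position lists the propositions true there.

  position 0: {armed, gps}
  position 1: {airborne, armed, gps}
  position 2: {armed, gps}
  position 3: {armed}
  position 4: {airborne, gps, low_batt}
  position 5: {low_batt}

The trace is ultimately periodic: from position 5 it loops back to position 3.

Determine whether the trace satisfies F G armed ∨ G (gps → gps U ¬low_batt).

No

G armed is false at every position 0..5, so it never becomes true and F G armed fails.
gps → gps U ¬low_batt must hold at every position from 0 onward. It fails at position 4, so G (gps → gps U ¬low_batt) is false.
Positions where gps holds: 0, 1, 2, 4.
Check gps U ¬low_batt at each: 0→ok, 1→ok, 2→ok, 4→fails.
At position 0: F G armed is false; G (gps → gps U ¬low_batt) is false; so F G armed ∨ G (gps → gps U ¬low_batt) is false.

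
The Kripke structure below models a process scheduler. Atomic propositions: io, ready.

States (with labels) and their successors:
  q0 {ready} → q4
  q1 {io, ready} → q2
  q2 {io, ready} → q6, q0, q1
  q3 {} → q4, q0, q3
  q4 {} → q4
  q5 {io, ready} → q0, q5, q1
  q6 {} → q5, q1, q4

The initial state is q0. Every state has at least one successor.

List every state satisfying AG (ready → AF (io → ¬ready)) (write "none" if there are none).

States satisfying ready → AF (io → ¬ready): {q0, q3, q4, q6}.
States satisfying AG (ready → AF (io → ¬ready)): {q0, q3, q4}.

{q0, q3, q4}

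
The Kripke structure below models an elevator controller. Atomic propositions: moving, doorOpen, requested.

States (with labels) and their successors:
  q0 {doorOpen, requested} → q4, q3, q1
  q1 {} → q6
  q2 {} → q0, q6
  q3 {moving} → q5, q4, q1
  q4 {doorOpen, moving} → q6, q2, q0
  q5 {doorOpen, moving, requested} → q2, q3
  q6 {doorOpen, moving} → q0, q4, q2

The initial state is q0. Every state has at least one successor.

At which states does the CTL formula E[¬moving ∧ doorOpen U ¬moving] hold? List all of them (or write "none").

States satisfying ¬moving ∧ doorOpen: {q0}.
States satisfying ¬moving: {q0, q1, q2}.
States satisfying E[¬moving ∧ doorOpen U ¬moving]: {q0, q1, q2}.

{q0, q1, q2}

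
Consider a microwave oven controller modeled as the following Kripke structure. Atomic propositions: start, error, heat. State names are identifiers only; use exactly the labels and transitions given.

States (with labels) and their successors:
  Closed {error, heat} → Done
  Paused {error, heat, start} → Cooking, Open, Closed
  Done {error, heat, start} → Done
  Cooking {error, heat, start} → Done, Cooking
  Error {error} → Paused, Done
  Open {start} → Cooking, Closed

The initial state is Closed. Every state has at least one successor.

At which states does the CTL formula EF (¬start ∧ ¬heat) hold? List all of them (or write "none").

{Error}

States satisfying ¬start ∧ ¬heat: {Error}.
States satisfying EF (¬start ∧ ¬heat): {Error}.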